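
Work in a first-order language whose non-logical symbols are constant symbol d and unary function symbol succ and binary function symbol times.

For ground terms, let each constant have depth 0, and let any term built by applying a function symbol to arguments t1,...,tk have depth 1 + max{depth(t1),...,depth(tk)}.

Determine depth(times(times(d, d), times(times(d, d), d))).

depth(times(d, d)) = 1 + max(0, 0) = 1
depth(times(times(d, d), d)) = 1 + max(1, 0) = 2
depth(times(times(d, d), times(times(d, d), d))) = 1 + max(1, 2) = 3

3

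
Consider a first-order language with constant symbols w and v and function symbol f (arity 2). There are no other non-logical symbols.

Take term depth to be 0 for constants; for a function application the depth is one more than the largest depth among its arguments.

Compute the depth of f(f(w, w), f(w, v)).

depth(f(w, w)) = 1 + max(0, 0) = 1
depth(f(w, v)) = 1 + max(0, 0) = 1
depth(f(f(w, w), f(w, v))) = 1 + max(1, 1) = 2

2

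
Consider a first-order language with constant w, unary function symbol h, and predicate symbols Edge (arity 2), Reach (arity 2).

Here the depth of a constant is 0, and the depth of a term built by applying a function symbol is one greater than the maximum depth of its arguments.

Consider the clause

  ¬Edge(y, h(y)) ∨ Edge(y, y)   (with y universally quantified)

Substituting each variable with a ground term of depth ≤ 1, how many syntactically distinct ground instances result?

Ground terms of depth ≤ 1:
  Let N_k = |{terms of depth ≤ k}|. Then N_0 = 1 and N_k = 1 + N_{k-1} for k ≥ 1 (one summand per function symbol, arity giving the exponent).
  N_0 = 1
  N_1 = 1 + 1 = 2
  Explicitly: w, h(w).
So there are 2 ground terms available for substitution.
There is 1 variable to instantiate (y),  occurring in at least one literal, so different choices give different ground instances.
Number of ground instances = 2.

2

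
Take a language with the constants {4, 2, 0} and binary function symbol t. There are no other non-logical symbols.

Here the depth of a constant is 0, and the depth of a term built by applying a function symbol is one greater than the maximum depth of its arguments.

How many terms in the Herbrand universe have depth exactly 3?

Count level by level. With function symbols t/2, the terms of depth ≤ k are the 3 constants together with each function applied to depth-≤(k−1) tuples, so N_k = 3 + N_{k-1}^2.
N_0 = 3
N_1 = 3 + 3^2 = 12
N_2 = 3 + 12^2 = 147
N_3 = 3 + 147^2 = 21612
Terms of depth exactly 3: N_3 − N_2 = 21612 − 147 = 21465.

21465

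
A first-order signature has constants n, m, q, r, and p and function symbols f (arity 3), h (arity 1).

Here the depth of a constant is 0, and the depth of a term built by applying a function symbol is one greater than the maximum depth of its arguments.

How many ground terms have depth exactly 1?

130

Let N_k count ground terms of depth at most k. Each non-constant term of depth ≤ k is some function symbol applied to depth-≤(k−1) arguments, giving N_k = 5 + N_{k-1}^3 + N_{k-1}.
N_0 = 5
N_1 = 5 + 5^3 + 5 = 135
Terms of depth exactly 1: N_1 − N_0 = 135 − 5 = 130.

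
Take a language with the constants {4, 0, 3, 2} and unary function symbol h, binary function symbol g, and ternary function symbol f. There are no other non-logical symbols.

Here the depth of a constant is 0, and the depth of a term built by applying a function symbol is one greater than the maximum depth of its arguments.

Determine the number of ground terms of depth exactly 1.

Let N_k = |{terms of depth ≤ k}|. Then N_0 = 4 and N_k = 4 + N_{k-1} + N_{k-1}^2 + N_{k-1}^3 for k ≥ 1 (one summand per function symbol, arity giving the exponent).
N_0 = 4
N_1 = 4 + 4 + 4^2 + 4^3 = 88
Terms of depth exactly 1: N_1 − N_0 = 88 − 4 = 84.

84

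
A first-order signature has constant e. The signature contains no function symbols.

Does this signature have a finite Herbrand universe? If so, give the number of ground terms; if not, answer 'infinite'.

1

There are no function symbols, so the only ground term is the single constant.
The Herbrand universe is {e}, finite with 1 element.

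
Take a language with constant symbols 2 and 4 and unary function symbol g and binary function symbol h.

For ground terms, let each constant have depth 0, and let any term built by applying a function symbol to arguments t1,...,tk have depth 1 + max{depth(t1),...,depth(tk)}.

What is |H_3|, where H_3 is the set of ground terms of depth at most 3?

If N_k denotes the number of depth-≤k ground terms, the 2 constants give N_0 = 2, and each function symbol of arity r contributes N_{k-1}^r new terms at level k: N_k = 2 + N_{k-1} + N_{k-1}^2.
N_0 = 2
N_1 = 2 + 2 + 2^2 = 8
N_2 = 2 + 8 + 8^2 = 74
N_3 = 2 + 74 + 74^2 = 5552

5552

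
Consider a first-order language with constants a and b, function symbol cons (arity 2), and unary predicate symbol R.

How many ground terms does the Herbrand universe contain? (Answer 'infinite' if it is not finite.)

infinite

The signature has at least one function symbol (cons, arity 2) and at least one constant (a).
Iterating cons gives infinitely many distinct ground terms: a, cons(a, a), cons(cons(a, a), cons(a, a)), ...
So the Herbrand universe is infinite.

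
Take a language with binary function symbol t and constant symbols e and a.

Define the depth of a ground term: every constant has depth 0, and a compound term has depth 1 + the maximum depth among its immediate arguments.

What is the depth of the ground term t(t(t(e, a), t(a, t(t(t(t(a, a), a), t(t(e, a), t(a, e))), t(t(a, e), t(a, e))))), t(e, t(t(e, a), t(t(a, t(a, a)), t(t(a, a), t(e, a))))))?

7

depth(t(e, a)) = 1 + max(0, 0) = 1
depth(t(a, a)) = 1 + max(0, 0) = 1
depth(t(t(a, a), a)) = 1 + max(1, 0) = 2
depth(t(a, e)) = 1 + max(0, 0) = 1
depth(t(t(e, a), t(a, e))) = 1 + max(1, 1) = 2
depth(t(t(t(a, a), a), t(t(e, a), t(a, e)))) = 1 + max(2, 2) = 3
depth(t(t(a, e), t(a, e))) = 1 + max(1, 1) = 2
depth(t(t(t(t(a, a), a), t(t(e, a), t(a, e))), t(t(a, e), t(a, e)))) = 1 + max(3, 2) = 4
depth(t(a, t(t(t(t(a, a), a), t(t(e, a), t(a, e))), t(t(a, e), t(a, e))))) = 1 + max(0, 4) = 5
depth(t(t(e, a), t(a, t(t(t(t(a, a), a), t(t(e, a), t(a, e))), t(t(a, e), t(a, e)))))) = 1 + max(1, 5) = 6
depth(t(a, t(a, a))) = 1 + max(0, 1) = 2
depth(t(t(a, a), t(e, a))) = 1 + max(1, 1) = 2
depth(t(t(a, t(a, a)), t(t(a, a), t(e, a)))) = 1 + max(2, 2) = 3
depth(t(t(e, a), t(t(a, t(a, a)), t(t(a, a), t(e, a))))) = 1 + max(1, 3) = 4
depth(t(e, t(t(e, a), t(t(a, t(a, a)), t(t(a, a), t(e, a)))))) = 1 + max(0, 4) = 5
depth(t(t(t(e, a), t(a, t(t(t(t(a, a), a), t(t(e, a), t(a, e))), t(t(a, e), t(a, e))))), t(e, t(t(e, a), t(t(a, t(a, a)), t(t(a, a), t(e, a))))))) = 1 + max(6, 5) = 7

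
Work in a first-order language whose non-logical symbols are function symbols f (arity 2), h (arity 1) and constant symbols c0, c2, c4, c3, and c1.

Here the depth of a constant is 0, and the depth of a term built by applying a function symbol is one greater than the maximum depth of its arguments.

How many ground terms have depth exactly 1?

30

Count level by level. With function symbols f/2, h/1, the terms of depth ≤ k are the 5 constants together with each function applied to depth-≤(k−1) tuples, so N_k = 5 + N_{k-1}^2 + N_{k-1}.
N_0 = 5
N_1 = 5 + 5^2 + 5 = 35
Terms of depth exactly 1: N_1 − N_0 = 35 − 5 = 30.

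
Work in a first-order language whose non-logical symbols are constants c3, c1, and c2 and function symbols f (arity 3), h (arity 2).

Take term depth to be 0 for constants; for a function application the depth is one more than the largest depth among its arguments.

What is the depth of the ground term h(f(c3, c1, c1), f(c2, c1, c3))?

depth(f(c3, c1, c1)) = 1 + max(0, 0, 0) = 1
depth(f(c2, c1, c3)) = 1 + max(0, 0, 0) = 1
depth(h(f(c3, c1, c1), f(c2, c1, c3))) = 1 + max(1, 1) = 2

2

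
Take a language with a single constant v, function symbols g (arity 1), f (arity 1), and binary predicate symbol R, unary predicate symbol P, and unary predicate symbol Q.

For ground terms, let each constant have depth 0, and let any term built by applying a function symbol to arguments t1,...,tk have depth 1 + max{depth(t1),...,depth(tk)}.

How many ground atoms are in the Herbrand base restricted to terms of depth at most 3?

255

First count ground terms of depth ≤ 3.
Write N_k for the number of ground terms of depth ≤ k. A term of depth ≤ k is either a constant or a function symbol applied to arguments of depth ≤ k−1, so N_k = 1 + N_{k-1} + N_{k-1}.
N_0 = 1
N_1 = 1 + 1 + 1 = 3
N_2 = 1 + 3 + 3 = 7
N_3 = 1 + 7 + 7 = 15
So |H| = 15.
For each predicate symbol, the number of ground atoms is |H| raised to its arity; summing:
  R: 15^2 = 225;  P: 15;  Q: 15
Total ground atoms: 225 + 15 + 15 = 255.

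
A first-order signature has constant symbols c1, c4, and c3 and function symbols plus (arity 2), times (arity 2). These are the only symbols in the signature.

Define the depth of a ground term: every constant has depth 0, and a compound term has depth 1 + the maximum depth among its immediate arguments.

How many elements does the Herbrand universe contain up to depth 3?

Count level by level. With function symbols plus/2, times/2, the terms of depth ≤ k are the 3 constants together with each function applied to depth-≤(k−1) tuples, so N_k = 3 + N_{k-1}^2 + N_{k-1}^2.
N_0 = 3
N_1 = 3 + 3^2 + 3^2 = 21
N_2 = 3 + 21^2 + 21^2 = 885
N_3 = 3 + 885^2 + 885^2 = 1566453

1566453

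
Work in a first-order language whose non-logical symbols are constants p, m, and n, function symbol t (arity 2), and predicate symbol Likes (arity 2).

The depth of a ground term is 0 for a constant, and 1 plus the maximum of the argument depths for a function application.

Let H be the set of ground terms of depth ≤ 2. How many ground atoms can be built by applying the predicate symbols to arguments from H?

First count ground terms of depth ≤ 2.
Write N_k for the number of ground terms of depth ≤ k. A term of depth ≤ k is either a constant or a function symbol applied to arguments of depth ≤ k−1, so N_k = 3 + N_{k-1}^2.
N_0 = 3
N_1 = 3 + 3^2 = 12
N_2 = 3 + 12^2 = 147
So |H| = 147.
Each predicate of arity r yields |H|^r ground atoms (one per choice of an r-tuple from H):
  Likes: 147^2 = 21609
Total ground atoms: 21609.

21609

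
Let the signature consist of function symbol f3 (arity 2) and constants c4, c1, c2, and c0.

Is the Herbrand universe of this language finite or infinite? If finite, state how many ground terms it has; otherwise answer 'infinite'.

infinite

The signature has at least one function symbol (f3, arity 2) and at least one constant (c4).
Iterating f3 gives infinitely many distinct ground terms: c4, f3(c4, c4), f3(f3(c4, c4), f3(c4, c4)), ...
So the Herbrand universe is infinite.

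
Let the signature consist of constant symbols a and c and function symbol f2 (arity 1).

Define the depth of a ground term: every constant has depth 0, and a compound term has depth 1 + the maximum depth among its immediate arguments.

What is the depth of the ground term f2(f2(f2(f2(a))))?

4

depth(f2(a)) = 1 + depth(a) = 1 + 0 = 1
depth(f2(f2(a))) = 1 + depth(f2(a)) = 1 + 1 = 2
depth(f2(f2(f2(a)))) = 1 + depth(f2(f2(a))) = 1 + 2 = 3
depth(f2(f2(f2(f2(a))))) = 1 + depth(f2(f2(f2(a)))) = 1 + 3 = 4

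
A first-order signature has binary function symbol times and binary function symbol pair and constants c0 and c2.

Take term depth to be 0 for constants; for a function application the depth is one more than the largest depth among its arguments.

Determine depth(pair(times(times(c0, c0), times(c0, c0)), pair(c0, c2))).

depth(times(c0, c0)) = 1 + max(0, 0) = 1
depth(times(times(c0, c0), times(c0, c0))) = 1 + max(1, 1) = 2
depth(pair(c0, c2)) = 1 + max(0, 0) = 1
depth(pair(times(times(c0, c0), times(c0, c0)), pair(c0, c2))) = 1 + max(2, 1) = 3

3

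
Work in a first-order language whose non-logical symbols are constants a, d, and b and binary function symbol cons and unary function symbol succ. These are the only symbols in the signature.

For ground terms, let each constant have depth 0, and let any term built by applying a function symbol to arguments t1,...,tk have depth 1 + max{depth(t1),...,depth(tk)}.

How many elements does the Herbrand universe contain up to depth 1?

15

Count level by level. With function symbols cons/2, succ/1, the terms of depth ≤ k are the 3 constants together with each function applied to depth-≤(k−1) tuples, so N_k = 3 + N_{k-1}^2 + N_{k-1}.
N_0 = 3
N_1 = 3 + 3^2 + 3 = 15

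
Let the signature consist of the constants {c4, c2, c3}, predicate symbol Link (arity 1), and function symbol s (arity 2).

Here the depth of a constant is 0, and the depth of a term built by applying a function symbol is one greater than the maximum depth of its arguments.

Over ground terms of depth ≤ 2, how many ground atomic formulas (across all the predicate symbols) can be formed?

147

First count ground terms of depth ≤ 2.
Write N_k for the number of ground terms of depth ≤ k. A term of depth ≤ k is either a constant or a function symbol applied to arguments of depth ≤ k−1, so N_k = 3 + N_{k-1}^2.
N_0 = 3
N_1 = 3 + 3^2 = 12
N_2 = 3 + 12^2 = 147
So |H| = 147.
Ground atoms are formed by filling each argument slot of a predicate with a term from H, so an r-ary predicate gives |H|^r atoms:
  Link: 147
Total ground atoms: 147.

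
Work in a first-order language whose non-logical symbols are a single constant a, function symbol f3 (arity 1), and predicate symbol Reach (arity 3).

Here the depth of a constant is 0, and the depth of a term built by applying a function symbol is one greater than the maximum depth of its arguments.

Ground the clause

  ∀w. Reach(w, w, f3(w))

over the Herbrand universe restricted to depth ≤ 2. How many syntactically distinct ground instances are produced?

Ground terms of depth ≤ 2:
  Count level by level. With function symbols f3/1, the terms of depth ≤ k are the 1 constant together with each function applied to depth-≤(k−1) tuples, so N_k = 1 + N_{k-1}.
  N_0 = 1
  N_1 = 1 + 1 = 2
  N_2 = 1 + 2 = 3
So there are 3 ground terms available for substitution.
The clause has 1 distinct variable (w), which appears in the body. In the free term algebra distinct substitutions yield syntactically distinct ground instances.
Number of ground instances = 3.

3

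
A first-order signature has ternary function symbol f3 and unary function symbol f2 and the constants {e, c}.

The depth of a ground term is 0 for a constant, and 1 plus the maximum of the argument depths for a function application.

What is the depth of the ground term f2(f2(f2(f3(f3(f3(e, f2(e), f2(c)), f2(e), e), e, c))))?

depth(f2(e)) = 1 + depth(e) = 1 + 0 = 1
depth(f2(c)) = 1 + depth(c) = 1 + 0 = 1
depth(f3(e, f2(e), f2(c))) = 1 + max(0, 1, 1) = 2
depth(f3(f3(e, f2(e), f2(c)), f2(e), e)) = 1 + max(2, 1, 0) = 3
depth(f3(f3(f3(e, f2(e), f2(c)), f2(e), e), e, c)) = 1 + max(3, 0, 0) = 4
depth(f2(f3(f3(f3(e, f2(e), f2(c)), f2(e), e), e, c))) = 1 + depth(f3(f3(f3(e, f2(e), f2(c)), f2(e), e), e, c)) = 1 + 4 = 5
depth(f2(f2(f3(f3(f3(e, f2(e), f2(c)), f2(e), e), e, c)))) = 1 + depth(f2(f3(f3(f3(e, f2(e), f2(c)), f2(e), e), e, c))) = 1 + 5 = 6
depth(f2(f2(f2(f3(f3(f3(e, f2(e), f2(c)), f2(e), e), e, c))))) = 1 + depth(f2(f2(f3(f3(f3(e, f2(e), f2(c)), f2(e), e), e, c)))) = 1 + 6 = 7

7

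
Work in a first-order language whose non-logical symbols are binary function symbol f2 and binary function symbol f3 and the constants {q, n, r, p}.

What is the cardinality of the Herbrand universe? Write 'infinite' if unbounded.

The signature has at least one function symbol (f2, arity 2) and at least one constant (q).
Iterating f2 gives infinitely many distinct ground terms: q, f2(q, q), f2(f2(q, q), f2(q, q)), ...
So the Herbrand universe is infinite.

infinite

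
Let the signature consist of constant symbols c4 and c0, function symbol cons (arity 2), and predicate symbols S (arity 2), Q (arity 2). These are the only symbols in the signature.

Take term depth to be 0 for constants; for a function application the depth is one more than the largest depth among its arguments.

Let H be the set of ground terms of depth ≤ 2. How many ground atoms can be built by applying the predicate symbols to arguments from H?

2888

First count ground terms of depth ≤ 2.
Write N_k for the number of ground terms of depth ≤ k. A term of depth ≤ k is either a constant or a function symbol applied to arguments of depth ≤ k−1, so N_k = 2 + N_{k-1}^2.
N_0 = 2
N_1 = 2 + 2^2 = 6
N_2 = 2 + 6^2 = 38
So |H| = 38.
Ground atoms are formed by filling each argument slot of a predicate with a term from H, so an r-ary predicate gives |H|^r atoms:
  S: 38^2 = 1444;  Q: 38^2 = 1444
Total ground atoms: 1444 + 1444 = 2888.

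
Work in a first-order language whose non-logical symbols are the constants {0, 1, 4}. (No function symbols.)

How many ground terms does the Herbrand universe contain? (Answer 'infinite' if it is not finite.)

There are no function symbols, so every ground term is one of the 3 constants.
The Herbrand universe is {0, 1, 4}, which is finite with 3 elements.

3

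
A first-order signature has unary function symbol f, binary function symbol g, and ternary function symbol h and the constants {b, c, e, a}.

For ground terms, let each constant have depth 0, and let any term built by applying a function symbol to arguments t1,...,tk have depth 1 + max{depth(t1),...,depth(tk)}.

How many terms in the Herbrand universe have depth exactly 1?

84

If N_k denotes the number of depth-≤k ground terms, the 4 constants give N_0 = 4, and each function symbol of arity r contributes N_{k-1}^r new terms at level k: N_k = 4 + N_{k-1} + N_{k-1}^2 + N_{k-1}^3.
N_0 = 4
N_1 = 4 + 4 + 4^2 + 4^3 = 88
Terms of depth exactly 1: N_1 − N_0 = 88 − 4 = 84.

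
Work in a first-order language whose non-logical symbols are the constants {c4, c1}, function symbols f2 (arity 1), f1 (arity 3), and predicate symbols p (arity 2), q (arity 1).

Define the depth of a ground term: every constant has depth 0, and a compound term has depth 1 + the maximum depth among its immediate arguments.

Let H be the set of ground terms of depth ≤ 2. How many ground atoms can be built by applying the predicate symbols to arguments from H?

First count ground terms of depth ≤ 2.
Let N_k count ground terms of depth at most k. Each non-constant term of depth ≤ k is some function symbol applied to depth-≤(k−1) arguments, giving N_k = 2 + N_{k-1} + N_{k-1}^3.
N_0 = 2
N_1 = 2 + 2 + 2^3 = 12
N_2 = 2 + 12 + 12^3 = 1742
So |H| = 1742.
Ground atoms are formed by filling each argument slot of a predicate with a term from H, so an r-ary predicate gives |H|^r atoms:
  p: 1742^2 = 3034564;  q: 1742
Total ground atoms: 3034564 + 1742 = 3036306.

3036306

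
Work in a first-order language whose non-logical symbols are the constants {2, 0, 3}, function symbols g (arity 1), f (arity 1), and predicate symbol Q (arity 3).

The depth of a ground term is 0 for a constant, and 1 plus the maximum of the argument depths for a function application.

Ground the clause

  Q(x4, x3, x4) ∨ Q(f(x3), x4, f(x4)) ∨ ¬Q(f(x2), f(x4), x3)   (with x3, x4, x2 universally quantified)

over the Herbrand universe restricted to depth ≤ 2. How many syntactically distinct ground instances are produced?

9261

Ground terms of depth ≤ 2:
  Let N_k count ground terms of depth at most k. Each non-constant term of depth ≤ k is some function symbol applied to depth-≤(k−1) arguments, giving N_k = 3 + N_{k-1} + N_{k-1}.
  N_0 = 3
  N_1 = 3 + 3 + 3 = 9
  N_2 = 3 + 9 + 9 = 21
So there are 21 ground terms available for substitution.
The clause has 3 distinct variables (x3, x4, x2), each appearing in the body. In the free term algebra distinct substitutions yield syntactically distinct ground instances.
Number of ground instances = 21^3 = 9261.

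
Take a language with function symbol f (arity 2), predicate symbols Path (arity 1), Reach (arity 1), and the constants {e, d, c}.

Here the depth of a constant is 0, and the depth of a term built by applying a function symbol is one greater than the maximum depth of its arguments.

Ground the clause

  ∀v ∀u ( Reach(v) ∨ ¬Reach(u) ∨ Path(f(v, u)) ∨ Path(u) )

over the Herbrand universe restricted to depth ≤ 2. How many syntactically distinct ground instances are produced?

Ground terms of depth ≤ 2:
  Let N_k count ground terms of depth at most k. Each non-constant term of depth ≤ k is some function symbol applied to depth-≤(k−1) arguments, giving N_k = 3 + N_{k-1}^2.
  N_0 = 3
  N_1 = 3 + 3^2 = 12
  N_2 = 3 + 12^2 = 147
So there are 147 ground terms available for substitution.
The clause has 2 distinct variables (v, u), each appearing in the body. In the free term algebra distinct substitutions yield syntactically distinct ground instances.
Number of ground instances = 147^2 = 21609.

21609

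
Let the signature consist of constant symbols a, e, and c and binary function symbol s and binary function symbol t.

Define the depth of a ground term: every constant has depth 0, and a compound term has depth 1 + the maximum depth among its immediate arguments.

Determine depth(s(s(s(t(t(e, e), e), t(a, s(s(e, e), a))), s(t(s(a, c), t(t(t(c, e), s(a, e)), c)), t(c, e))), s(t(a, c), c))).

depth(t(e, e)) = 1 + max(0, 0) = 1
depth(t(t(e, e), e)) = 1 + max(1, 0) = 2
depth(s(e, e)) = 1 + max(0, 0) = 1
depth(s(s(e, e), a)) = 1 + max(1, 0) = 2
depth(t(a, s(s(e, e), a))) = 1 + max(0, 2) = 3
depth(s(t(t(e, e), e), t(a, s(s(e, e), a)))) = 1 + max(2, 3) = 4
depth(s(a, c)) = 1 + max(0, 0) = 1
depth(t(c, e)) = 1 + max(0, 0) = 1
depth(s(a, e)) = 1 + max(0, 0) = 1
depth(t(t(c, e), s(a, e))) = 1 + max(1, 1) = 2
depth(t(t(t(c, e), s(a, e)), c)) = 1 + max(2, 0) = 3
depth(t(s(a, c), t(t(t(c, e), s(a, e)), c))) = 1 + max(1, 3) = 4
depth(s(t(s(a, c), t(t(t(c, e), s(a, e)), c)), t(c, e))) = 1 + max(4, 1) = 5
depth(s(s(t(t(e, e), e), t(a, s(s(e, e), a))), s(t(s(a, c), t(t(t(c, e), s(a, e)), c)), t(c, e)))) = 1 + max(4, 5) = 6
depth(t(a, c)) = 1 + max(0, 0) = 1
depth(s(t(a, c), c)) = 1 + max(1, 0) = 2
depth(s(s(s(t(t(e, e), e), t(a, s(s(e, e), a))), s(t(s(a, c), t(t(t(c, e), s(a, e)), c)), t(c, e))), s(t(a, c), c))) = 1 + max(6, 2) = 7

7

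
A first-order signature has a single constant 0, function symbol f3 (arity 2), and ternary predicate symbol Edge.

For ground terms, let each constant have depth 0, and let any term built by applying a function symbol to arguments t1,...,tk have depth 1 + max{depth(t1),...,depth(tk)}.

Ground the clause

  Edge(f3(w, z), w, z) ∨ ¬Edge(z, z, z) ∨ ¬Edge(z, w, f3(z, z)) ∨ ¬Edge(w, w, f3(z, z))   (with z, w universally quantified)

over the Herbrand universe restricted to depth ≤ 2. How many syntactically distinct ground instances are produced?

Ground terms of depth ≤ 2:
  Let N_k = |{terms of depth ≤ k}|. Then N_0 = 1 and N_k = 1 + N_{k-1}^2 for k ≥ 1 (one summand per function symbol, arity giving the exponent).
  N_0 = 1
  N_1 = 1 + 1^2 = 2
  N_2 = 1 + 2^2 = 5
So there are 5 ground terms available for substitution.
The body mentions every one of the 2 quantified variables; since ground terms form a free algebra, no two substitutions collapse to the same formula.
Number of ground instances = 5^2 = 25.

25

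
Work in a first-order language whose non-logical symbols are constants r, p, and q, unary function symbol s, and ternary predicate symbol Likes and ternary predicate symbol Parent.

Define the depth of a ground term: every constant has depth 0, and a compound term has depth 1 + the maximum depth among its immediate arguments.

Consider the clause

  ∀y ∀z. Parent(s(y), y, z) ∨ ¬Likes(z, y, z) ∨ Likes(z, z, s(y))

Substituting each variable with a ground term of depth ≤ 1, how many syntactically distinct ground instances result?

36

Ground terms of depth ≤ 1:
  Count level by level. With function symbols s/1, the terms of depth ≤ k are the 3 constants together with each function applied to depth-≤(k−1) tuples, so N_k = 3 + N_{k-1}.
  N_0 = 3
  N_1 = 3 + 3 = 6
So there are 6 ground terms available for substitution.
The clause has 2 distinct variables (y, z), each appearing in the body. In the free term algebra distinct substitutions yield syntactically distinct ground instances.
Number of ground instances = 6^2 = 36.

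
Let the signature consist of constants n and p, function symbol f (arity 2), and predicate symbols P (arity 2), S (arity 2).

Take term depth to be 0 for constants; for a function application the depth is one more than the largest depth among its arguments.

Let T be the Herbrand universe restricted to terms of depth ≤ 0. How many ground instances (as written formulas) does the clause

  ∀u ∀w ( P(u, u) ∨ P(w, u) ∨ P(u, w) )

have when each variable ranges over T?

4

Ground terms of depth ≤ 0:
  If N_k denotes the number of depth-≤k ground terms, the 2 constants give N_0 = 2, and each function symbol of arity r contributes N_{k-1}^r new terms at level k: N_k = 2 + N_{k-1}^2.
  N_0 = 2
So there are 2 ground terms available for substitution.
Each of u, w ranges independently over the available ground terms, and distinct assignments produce distinct instances.
Number of ground instances = 2^2 = 4.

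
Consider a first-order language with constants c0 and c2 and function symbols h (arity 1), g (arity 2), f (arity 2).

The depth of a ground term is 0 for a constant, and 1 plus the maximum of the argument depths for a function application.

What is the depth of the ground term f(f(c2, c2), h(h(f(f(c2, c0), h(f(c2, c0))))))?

6

depth(f(c2, c2)) = 1 + max(0, 0) = 1
depth(f(c2, c0)) = 1 + max(0, 0) = 1
depth(h(f(c2, c0))) = 1 + depth(f(c2, c0)) = 1 + 1 = 2
depth(f(f(c2, c0), h(f(c2, c0)))) = 1 + max(1, 2) = 3
depth(h(f(f(c2, c0), h(f(c2, c0))))) = 1 + depth(f(f(c2, c0), h(f(c2, c0)))) = 1 + 3 = 4
depth(h(h(f(f(c2, c0), h(f(c2, c0)))))) = 1 + depth(h(f(f(c2, c0), h(f(c2, c0))))) = 1 + 4 = 5
depth(f(f(c2, c2), h(h(f(f(c2, c0), h(f(c2, c0))))))) = 1 + max(1, 5) = 6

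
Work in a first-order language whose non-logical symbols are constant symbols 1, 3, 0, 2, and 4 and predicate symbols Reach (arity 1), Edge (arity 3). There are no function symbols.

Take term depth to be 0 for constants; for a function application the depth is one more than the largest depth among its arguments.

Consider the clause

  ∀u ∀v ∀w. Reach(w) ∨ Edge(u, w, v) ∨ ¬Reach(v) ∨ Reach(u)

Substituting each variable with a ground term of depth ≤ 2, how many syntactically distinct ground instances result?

Ground terms of depth ≤ 2:
  With no function symbols every ground term is a constant, so there are exactly 5 ground terms at every depth bound.
  N_0 = 5
  N_1 = 5
  N_2 = 5
  Explicitly: 1, 3, 0, 2, 4.
So there are 5 ground terms available for substitution.
The clause has 3 distinct variables (u, v, w), each appearing in the body. In the free term algebra distinct substitutions yield syntactically distinct ground instances.
Number of ground instances = 5^3 = 125.

125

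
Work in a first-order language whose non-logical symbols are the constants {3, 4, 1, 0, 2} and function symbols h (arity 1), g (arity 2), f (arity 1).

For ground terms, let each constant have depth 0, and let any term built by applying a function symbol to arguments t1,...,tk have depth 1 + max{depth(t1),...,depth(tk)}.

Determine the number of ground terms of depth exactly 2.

1645

If N_k denotes the number of depth-≤k ground terms, the 5 constants give N_0 = 5, and each function symbol of arity r contributes N_{k-1}^r new terms at level k: N_k = 5 + N_{k-1} + N_{k-1}^2 + N_{k-1}.
N_0 = 5
N_1 = 5 + 5 + 5^2 + 5 = 40
N_2 = 5 + 40 + 40^2 + 40 = 1685
Terms of depth exactly 2: N_2 − N_1 = 1685 − 40 = 1645.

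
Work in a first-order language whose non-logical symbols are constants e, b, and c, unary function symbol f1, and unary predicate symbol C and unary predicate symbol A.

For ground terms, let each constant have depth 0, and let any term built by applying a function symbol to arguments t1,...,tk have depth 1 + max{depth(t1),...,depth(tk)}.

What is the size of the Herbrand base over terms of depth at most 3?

24

First count ground terms of depth ≤ 3.
Let N_k count ground terms of depth at most k. Each non-constant term of depth ≤ k is some function symbol applied to depth-≤(k−1) arguments, giving N_k = 3 + N_{k-1}.
N_0 = 3
N_1 = 3 + 3 = 6
N_2 = 3 + 6 = 9
N_3 = 3 + 9 = 12
Explicitly: e, b, c, f1(e), f1(b), f1(c), f1(f1(e)), f1(f1(b)), f1(f1(c)), f1(f1(f1(e))), f1(f1(f1(b))), f1(f1(f1(c))).
So |H| = 12.
A ground atom is a predicate applied to a tuple of terms from H, so the count is the sum over predicates of |H|^arity:
  C: 12;  A: 12
Total ground atoms: 12 + 12 = 24.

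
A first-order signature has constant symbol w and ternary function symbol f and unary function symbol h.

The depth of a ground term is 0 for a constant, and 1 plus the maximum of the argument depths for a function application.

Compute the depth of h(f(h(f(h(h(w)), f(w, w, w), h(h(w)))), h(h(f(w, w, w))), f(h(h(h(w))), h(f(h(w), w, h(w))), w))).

6

depth(h(w)) = 1 + depth(w) = 1 + 0 = 1
depth(h(h(w))) = 1 + depth(h(w)) = 1 + 1 = 2
depth(f(w, w, w)) = 1 + max(0, 0, 0) = 1
depth(f(h(h(w)), f(w, w, w), h(h(w)))) = 1 + max(2, 1, 2) = 3
depth(h(f(h(h(w)), f(w, w, w), h(h(w))))) = 1 + depth(f(h(h(w)), f(w, w, w), h(h(w)))) = 1 + 3 = 4
depth(h(f(w, w, w))) = 1 + depth(f(w, w, w)) = 1 + 1 = 2
depth(h(h(f(w, w, w)))) = 1 + depth(h(f(w, w, w))) = 1 + 2 = 3
depth(h(h(h(w)))) = 1 + depth(h(h(w))) = 1 + 2 = 3
depth(f(h(w), w, h(w))) = 1 + max(1, 0, 1) = 2
depth(h(f(h(w), w, h(w)))) = 1 + depth(f(h(w), w, h(w))) = 1 + 2 = 3
depth(f(h(h(h(w))), h(f(h(w), w, h(w))), w)) = 1 + max(3, 3, 0) = 4
depth(f(h(f(h(h(w)), f(w, w, w), h(h(w)))), h(h(f(w, w, w))), f(h(h(h(w))), h(f(h(w), w, h(w))), w))) = 1 + max(4, 3, 4) = 5
depth(h(f(h(f(h(h(w)), f(w, w, w), h(h(w)))), h(h(f(w, w, w))), f(h(h(h(w))), h(f(h(w), w, h(w))), w)))) = 1 + depth(f(h(f(h(h(w)), f(w, w, w), h(h(w)))), h(h(f(w, w, w))), f(h(h(h(w))), h(f(h(w), w, h(w))), w))) = 1 + 5 = 6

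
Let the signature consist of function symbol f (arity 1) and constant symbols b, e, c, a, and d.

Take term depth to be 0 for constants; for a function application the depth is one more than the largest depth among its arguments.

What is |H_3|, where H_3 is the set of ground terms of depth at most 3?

If N_k denotes the number of depth-≤k ground terms, the 5 constants give N_0 = 5, and each function symbol of arity r contributes N_{k-1}^r new terms at level k: N_k = 5 + N_{k-1}.
N_0 = 5
N_1 = 5 + 5 = 10
N_2 = 5 + 10 = 15
N_3 = 5 + 15 = 20

20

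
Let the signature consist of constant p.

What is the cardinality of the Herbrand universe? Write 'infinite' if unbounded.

There are no function symbols, so the only ground term is the single constant.
The Herbrand universe is {p}, finite with 1 element.

1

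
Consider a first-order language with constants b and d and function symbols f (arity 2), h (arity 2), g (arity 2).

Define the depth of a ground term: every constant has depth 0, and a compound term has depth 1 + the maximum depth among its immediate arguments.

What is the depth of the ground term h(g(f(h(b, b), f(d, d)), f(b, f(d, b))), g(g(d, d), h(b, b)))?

4

depth(h(b, b)) = 1 + max(0, 0) = 1
depth(f(d, d)) = 1 + max(0, 0) = 1
depth(f(h(b, b), f(d, d))) = 1 + max(1, 1) = 2
depth(f(d, b)) = 1 + max(0, 0) = 1
depth(f(b, f(d, b))) = 1 + max(0, 1) = 2
depth(g(f(h(b, b), f(d, d)), f(b, f(d, b)))) = 1 + max(2, 2) = 3
depth(g(d, d)) = 1 + max(0, 0) = 1
depth(g(g(d, d), h(b, b))) = 1 + max(1, 1) = 2
depth(h(g(f(h(b, b), f(d, d)), f(b, f(d, b))), g(g(d, d), h(b, b)))) = 1 + max(3, 2) = 4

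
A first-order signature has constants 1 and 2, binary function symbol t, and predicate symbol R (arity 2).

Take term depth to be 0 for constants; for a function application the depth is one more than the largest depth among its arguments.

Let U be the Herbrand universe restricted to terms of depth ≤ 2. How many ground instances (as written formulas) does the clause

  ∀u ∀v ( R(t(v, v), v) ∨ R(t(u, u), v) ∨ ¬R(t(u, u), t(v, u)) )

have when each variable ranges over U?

Ground terms of depth ≤ 2:
  If N_k denotes the number of depth-≤k ground terms, the 2 constants give N_0 = 2, and each function symbol of arity r contributes N_{k-1}^r new terms at level k: N_k = 2 + N_{k-1}^2.
  N_0 = 2
  N_1 = 2 + 2^2 = 6
  N_2 = 2 + 6^2 = 38
So there are 38 ground terms available for substitution.
The clause has 2 distinct variables (u, v), each appearing in the body. In the free term algebra distinct substitutions yield syntactically distinct ground instances.
Number of ground instances = 38^2 = 1444.

1444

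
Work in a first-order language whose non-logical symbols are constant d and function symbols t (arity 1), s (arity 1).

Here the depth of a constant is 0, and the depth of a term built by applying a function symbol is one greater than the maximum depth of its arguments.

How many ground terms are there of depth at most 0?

Count level by level. With function symbols t/1, s/1, the terms of depth ≤ k are the 1 constant together with each function applied to depth-≤(k−1) tuples, so N_k = 1 + N_{k-1} + N_{k-1}.
N_0 = 1
Explicitly: d.

1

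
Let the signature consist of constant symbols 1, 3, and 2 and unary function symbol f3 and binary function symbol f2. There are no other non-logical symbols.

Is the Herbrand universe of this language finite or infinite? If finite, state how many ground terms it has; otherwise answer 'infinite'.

The signature has at least one function symbol (f3, arity 1) and at least one constant (1).
Iterating f3 gives infinitely many distinct ground terms: 1, f3(1), f3(f3(1)), ...
So the Herbrand universe is infinite.

infinite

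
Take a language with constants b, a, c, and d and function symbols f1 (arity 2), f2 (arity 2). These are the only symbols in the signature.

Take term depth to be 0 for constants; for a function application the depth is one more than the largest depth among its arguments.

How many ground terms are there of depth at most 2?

2596

Let N_k count ground terms of depth at most k. Each non-constant term of depth ≤ k is some function symbol applied to depth-≤(k−1) arguments, giving N_k = 4 + N_{k-1}^2 + N_{k-1}^2.
N_0 = 4
N_1 = 4 + 4^2 + 4^2 = 36
N_2 = 4 + 36^2 + 36^2 = 2596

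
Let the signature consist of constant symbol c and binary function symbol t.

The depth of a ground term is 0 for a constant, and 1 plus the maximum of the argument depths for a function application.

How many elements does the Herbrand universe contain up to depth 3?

If N_k denotes the number of depth-≤k ground terms, the 1 constant gives N_0 = 1, and each function symbol of arity r contributes N_{k-1}^r new terms at level k: N_k = 1 + N_{k-1}^2.
N_0 = 1
N_1 = 1 + 1^2 = 2
N_2 = 1 + 2^2 = 5
N_3 = 1 + 5^2 = 26

26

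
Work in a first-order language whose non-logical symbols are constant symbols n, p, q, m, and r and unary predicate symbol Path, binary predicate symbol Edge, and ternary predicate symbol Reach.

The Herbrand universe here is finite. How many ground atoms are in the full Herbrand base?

155

With no function symbols, the Herbrand universe is just the 5 constants.
Ground atoms per predicate: Path: 5, Edge: 5^2 = 25, Reach: 5^3 = 125.
Herbrand base size = 5 + 25 + 125 = 155.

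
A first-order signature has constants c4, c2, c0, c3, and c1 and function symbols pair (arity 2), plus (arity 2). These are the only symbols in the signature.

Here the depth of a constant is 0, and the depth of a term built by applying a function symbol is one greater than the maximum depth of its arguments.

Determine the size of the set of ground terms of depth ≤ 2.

6055

Let N_k = |{terms of depth ≤ k}|. Then N_0 = 5 and N_k = 5 + N_{k-1}^2 + N_{k-1}^2 for k ≥ 1 (one summand per function symbol, arity giving the exponent).
N_0 = 5
N_1 = 5 + 5^2 + 5^2 = 55
N_2 = 5 + 55^2 + 55^2 = 6055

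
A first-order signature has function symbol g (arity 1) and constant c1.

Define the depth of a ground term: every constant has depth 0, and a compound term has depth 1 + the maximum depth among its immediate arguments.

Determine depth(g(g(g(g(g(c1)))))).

5

depth(g(c1)) = 1 + depth(c1) = 1 + 0 = 1
depth(g(g(c1))) = 1 + depth(g(c1)) = 1 + 1 = 2
depth(g(g(g(c1)))) = 1 + depth(g(g(c1))) = 1 + 2 = 3
depth(g(g(g(g(c1))))) = 1 + depth(g(g(g(c1)))) = 1 + 3 = 4
depth(g(g(g(g(g(c1)))))) = 1 + depth(g(g(g(g(c1))))) = 1 + 4 = 5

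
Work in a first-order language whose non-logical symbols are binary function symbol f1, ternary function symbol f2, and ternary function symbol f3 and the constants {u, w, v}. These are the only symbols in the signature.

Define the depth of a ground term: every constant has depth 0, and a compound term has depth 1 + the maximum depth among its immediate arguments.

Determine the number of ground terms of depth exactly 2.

If N_k denotes the number of depth-≤k ground terms, the 3 constants give N_0 = 3, and each function symbol of arity r contributes N_{k-1}^r new terms at level k: N_k = 3 + N_{k-1}^2 + N_{k-1}^3 + N_{k-1}^3.
N_0 = 3
N_1 = 3 + 3^2 + 3^3 + 3^3 = 66
N_2 = 3 + 66^2 + 66^3 + 66^3 = 579351
Terms of depth exactly 2: N_2 − N_1 = 579351 − 66 = 579285.

579285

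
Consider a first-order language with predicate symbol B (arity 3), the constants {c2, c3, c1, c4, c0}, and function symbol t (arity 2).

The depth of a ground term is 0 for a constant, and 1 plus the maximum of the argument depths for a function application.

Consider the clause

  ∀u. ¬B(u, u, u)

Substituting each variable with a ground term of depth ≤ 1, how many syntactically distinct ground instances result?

Ground terms of depth ≤ 1:
  Count level by level. With function symbols t/2, the terms of depth ≤ k are the 5 constants together with each function applied to depth-≤(k−1) tuples, so N_k = 5 + N_{k-1}^2.
  N_0 = 5
  N_1 = 5 + 5^2 = 30
So there are 30 ground terms available for substitution.
The variable u ranges independently over the available ground terms, and distinct assignments produce distinct instances.
Number of ground instances = 30.

30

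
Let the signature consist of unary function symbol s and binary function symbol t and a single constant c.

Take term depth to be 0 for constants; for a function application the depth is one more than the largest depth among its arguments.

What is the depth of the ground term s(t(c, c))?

depth(t(c, c)) = 1 + max(0, 0) = 1
depth(s(t(c, c))) = 1 + depth(t(c, c)) = 1 + 1 = 2

2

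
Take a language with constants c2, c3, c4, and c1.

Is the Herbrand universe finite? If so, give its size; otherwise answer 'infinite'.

There are no function symbols, so every ground term is one of the 4 constants.
The Herbrand universe is {c2, c3, c4, c1}, which is finite with 4 elements.

4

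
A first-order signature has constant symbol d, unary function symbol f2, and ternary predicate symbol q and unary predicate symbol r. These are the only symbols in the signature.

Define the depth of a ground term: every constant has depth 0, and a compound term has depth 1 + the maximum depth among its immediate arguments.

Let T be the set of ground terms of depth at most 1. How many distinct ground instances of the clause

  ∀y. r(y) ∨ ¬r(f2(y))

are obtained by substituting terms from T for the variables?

Ground terms of depth ≤ 1:
  If N_k denotes the number of depth-≤k ground terms, the 1 constant gives N_0 = 1, and each function symbol of arity r contributes N_{k-1}^r new terms at level k: N_k = 1 + N_{k-1}.
  N_0 = 1
  N_1 = 1 + 1 = 2
  Explicitly: d, f2(d).
So there are 2 ground terms available for substitution.
The variable y ranges independently over the available ground terms, and distinct assignments produce distinct instances.
Number of ground instances = 2.

2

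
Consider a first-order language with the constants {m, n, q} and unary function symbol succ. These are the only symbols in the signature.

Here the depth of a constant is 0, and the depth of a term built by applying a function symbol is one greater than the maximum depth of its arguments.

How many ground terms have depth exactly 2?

Let N_k = |{terms of depth ≤ k}|. Then N_0 = 3 and N_k = 3 + N_{k-1} for k ≥ 1 (one summand per function symbol, arity giving the exponent).
N_0 = 3
N_1 = 3 + 3 = 6
N_2 = 3 + 6 = 9
Terms of depth exactly 2: N_2 − N_1 = 9 − 6 = 3.

3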